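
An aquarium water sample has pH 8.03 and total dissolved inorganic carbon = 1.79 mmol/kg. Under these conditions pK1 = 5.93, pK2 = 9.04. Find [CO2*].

[CO2*] = 12.9 μmol/kg

α₀ = 1 / (1 + K1/[H⁺] + K1K2/[H⁺]²) = 1 / (1 + 10^+2.10 + 10^+1.09)
   = 1 / (1 + 125.89 + 12.303) = 1/139.20 = 0.007184
[CO2*] = α₀ × DIC = 0.007184 × 1.79 = 0.0129 mmol/kg = 12.9 μmol/kg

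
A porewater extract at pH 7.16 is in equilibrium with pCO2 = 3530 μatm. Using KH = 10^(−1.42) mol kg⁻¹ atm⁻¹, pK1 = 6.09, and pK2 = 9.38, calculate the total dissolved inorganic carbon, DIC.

DIC = 1.72 mmol/kg

[CO2*] = KH · pCO2 = 10^(−1.42) × 3530×10^-6 = 1.342×10^-4 mol/kg
α₀ = 1/(1 + K1/[H⁺] + K1K2/[H⁺]²) = 1/(1 + 10^+1.07 + 10^-1.15) = 0.07800
DIC = [CO2*]/α₀ = 1.342×10^-4 / 0.07800 = 1.72 mmol/kg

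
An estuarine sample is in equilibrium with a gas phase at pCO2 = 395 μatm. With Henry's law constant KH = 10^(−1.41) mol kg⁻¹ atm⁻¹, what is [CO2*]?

[CO2*] = 15.4 μmol/kg

KH = 10^(−1.41) = 3.890×10^-2 mol kg⁻¹ atm⁻¹
[CO2*] = KH · pCO2 = 3.890×10^-2 × 395×10^-6 atm = 1.54×10^-5 mol/kg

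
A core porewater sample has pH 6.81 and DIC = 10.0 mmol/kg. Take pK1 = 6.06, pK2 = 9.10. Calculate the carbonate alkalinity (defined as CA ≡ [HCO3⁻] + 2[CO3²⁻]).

CA = 8.54 mmol/kg

CA = [HCO3⁻] + 2[CO3²⁻] = (α₁ + 2α₂)·DIC
At pH 6.81: [H⁺]/K1 = 10^-0.75 = 0.17783, K2/[H⁺] = 10^-2.29 = 0.0051286
α₁ = 1/(1 + 0.17783 + 0.0051286) = 1/1.1830 = 0.8453; α₂ = α₁·K2/[H⁺] = 0.004335
α₁ + 2α₂ = 0.8540
CA = 0.8540 × 10.0 = 8.54 mmol/kg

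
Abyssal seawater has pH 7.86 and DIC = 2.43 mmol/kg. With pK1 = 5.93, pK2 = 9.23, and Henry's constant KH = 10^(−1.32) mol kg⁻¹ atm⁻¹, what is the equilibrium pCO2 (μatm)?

pCO2 = 566 μatm

α₀ = 1 / (1 + K1/[H⁺] + K1K2/[H⁺]²) = 1 / (1 + 10^+1.93 + 10^+0.56)
   = 1 / (1 + 85.114 + 3.6308) = 1/89.745 = 0.01114
[CO2*] = α₀ × DIC = 0.01114 × 2.43 = 0.02708 mmol/kg
pCO2 = [CO2*]/KH = 2.708×10^-5 / 4.786×10^-2 = 566 μatm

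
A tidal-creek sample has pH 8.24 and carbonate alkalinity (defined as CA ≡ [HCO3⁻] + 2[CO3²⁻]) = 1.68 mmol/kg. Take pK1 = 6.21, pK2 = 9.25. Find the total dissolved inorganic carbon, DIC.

CA = [HCO3⁻] + 2[CO3²⁻] = (α₁ + 2α₂)·DIC
At pH 8.24: [H⁺]/K1 = 10^-2.03 = 0.0093325, K2/[H⁺] = 10^-1.01 = 0.097724
α₁ = 1/(1 + 0.0093325 + 0.097724) = 1/1.1071 = 0.9033; α₂ = α₁·K2/[H⁺] = 0.08827
α₁ + 2α₂ = 1.0798
DIC = CA / (α₁ + 2α₂) = 1.68 / 1.0798 = 1.56 mmol/kg

DIC = 1.56 mmol/kg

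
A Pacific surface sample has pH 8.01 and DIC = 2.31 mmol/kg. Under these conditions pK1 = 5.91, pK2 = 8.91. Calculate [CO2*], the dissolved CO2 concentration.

[CO2*] = 16.2 μmol/kg

α₀ = 1 / (1 + K1/[H⁺] + K1K2/[H⁺]²) = 1 / (1 + 10^+2.10 + 10^+1.20)
   = 1 / (1 + 125.89 + 15.849) = 1/142.74 = 0.007006
[CO2*] = α₀ × DIC = 0.007006 × 2.31 = 0.0162 mmol/kg = 16.2 μmol/kg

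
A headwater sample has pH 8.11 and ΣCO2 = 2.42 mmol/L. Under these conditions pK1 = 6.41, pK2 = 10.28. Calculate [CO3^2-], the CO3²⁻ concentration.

[CO3²⁻] = 15.9 μmol/L

α₂ = 1 / (1 + [H⁺]/K2 + [H⁺]²/(K1K2)) = 1 / (1 + 10^+2.17 + 10^+0.47)
   = 1 / (1 + 147.91 + 2.9512) = 1/151.86 = 0.006585
[CO3²⁻] = α₂ × DIC = 0.006585 × 2.42 = 0.0159 mmol/L = 15.9 μmol/L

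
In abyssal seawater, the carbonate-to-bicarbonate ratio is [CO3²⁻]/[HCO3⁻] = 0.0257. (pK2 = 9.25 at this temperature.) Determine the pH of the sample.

pH = 7.66

From K2 = [H⁺][CO3²⁻]/[HCO3⁻]:  pH = pK2 + log₁₀([CO3²⁻]/[HCO3⁻])
log₁₀(0.0257) = -1.590
pH = 9.25 + (-1.590) = 7.66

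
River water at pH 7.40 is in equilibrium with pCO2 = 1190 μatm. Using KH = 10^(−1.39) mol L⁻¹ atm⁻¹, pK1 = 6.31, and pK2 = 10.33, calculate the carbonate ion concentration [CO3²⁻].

[CO2*] = KH · pCO2 = 10^(−1.39) × 1190×10^-6 = 4.848×10^-5 mol/L
α₀ = 1/(1 + K1/[H⁺] + K1K2/[H⁺]²) = 1/(1 + 10^+1.09 + 10^-1.84) = 0.07509
DIC = [CO2*]/α₀ = 4.848×10^-5 / 0.07509 = 0.6456 mmol/L
[CO3²⁻] = α₂·DIC; α₂ = 0.001085, so [CO3²⁻] = 0.001085 × 0.6456 = 0.000701 mmol/L = 0.701 μmol/L

[CO3²⁻] = 0.701 μmol/L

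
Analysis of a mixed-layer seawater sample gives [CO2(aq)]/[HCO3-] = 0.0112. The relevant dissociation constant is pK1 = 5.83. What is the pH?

pH = 7.78

From K1 = [H⁺][HCO3-]/[CO2(aq)]:  pH = pK1 − log₁₀([CO2(aq)]/[HCO3-])
log₁₀(0.0112) = -1.951
pH = 5.83 − (-1.951) = 7.78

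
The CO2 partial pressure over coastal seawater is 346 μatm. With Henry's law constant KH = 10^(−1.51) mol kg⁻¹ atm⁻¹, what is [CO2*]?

[CO2*] = 10.7 μmol/kg

KH = 10^(−1.51) = 3.090×10^-2 mol kg⁻¹ atm⁻¹
[CO2*] = KH · pCO2 = 3.090×10^-2 × 346×10^-6 atm = 1.07×10^-5 mol/kg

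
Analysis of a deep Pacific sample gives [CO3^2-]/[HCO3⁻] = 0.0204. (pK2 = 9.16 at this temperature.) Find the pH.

From K2 = [H⁺][CO3^2-]/[HCO3⁻]:  pH = pK2 + log₁₀([CO3^2-]/[HCO3⁻])
log₁₀(0.0204) = -1.690
pH = 9.16 + (-1.690) = 7.47

pH = 7.47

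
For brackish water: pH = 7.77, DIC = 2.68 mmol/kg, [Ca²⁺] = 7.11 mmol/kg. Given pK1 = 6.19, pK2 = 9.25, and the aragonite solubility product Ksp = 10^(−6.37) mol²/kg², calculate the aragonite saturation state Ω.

Ω = 1.40

α₂ = 1 / (1 + [H⁺]/K2 + [H⁺]²/(K1K2)) = 1 / (1 + 10^+1.48 + 10^-0.10)
   = 1 / (1 + 30.200 + 0.79433) = 1/31.994 = 0.03126
[CO3²⁻] = α₂ × DIC = 0.03126 × 2.68 = 0.08377 mmol/kg
Ksp = 10^(−6.37) = 4.266×10^-7
Ω = [Ca²⁺][CO3²⁻]/Ksp = (7.11×10^-3)(8.377×10^-5) / 4.266×10^-7 = 1.40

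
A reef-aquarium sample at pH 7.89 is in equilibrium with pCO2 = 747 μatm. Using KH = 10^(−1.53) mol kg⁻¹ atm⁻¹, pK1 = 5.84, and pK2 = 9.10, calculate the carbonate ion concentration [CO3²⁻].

[CO2*] = KH · pCO2 = 10^(−1.53) × 747×10^-6 = 2.205×10^-5 mol/kg
α₀ = 1/(1 + K1/[H⁺] + K1K2/[H⁺]²) = 1/(1 + 10^+2.05 + 10^+0.84) = 0.008325
DIC = [CO2*]/α₀ = 2.205×10^-5 / 0.008325 = 2.648 mmol/kg
[CO3²⁻] = α₂·DIC; α₂ = 0.05759, so [CO3²⁻] = 0.05759 × 2.648 = 0.153 mmol/kg

[CO3²⁻] = 0.153 mmol/kg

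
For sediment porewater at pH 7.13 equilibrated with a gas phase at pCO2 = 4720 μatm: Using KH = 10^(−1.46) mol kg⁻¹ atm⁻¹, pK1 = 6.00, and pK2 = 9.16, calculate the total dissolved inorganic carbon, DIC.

DIC = 2.39 mmol/kg

[CO2*] = KH · pCO2 = 10^(−1.46) × 4720×10^-6 = 1.637×10^-4 mol/kg
α₀ = 1/(1 + K1/[H⁺] + K1K2/[H⁺]²) = 1/(1 + 10^+1.13 + 10^-0.90) = 0.06842
DIC = [CO2*]/α₀ = 1.637×10^-4 / 0.06842 = 2.39 mmol/kg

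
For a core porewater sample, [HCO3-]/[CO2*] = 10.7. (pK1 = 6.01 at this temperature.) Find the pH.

From K1 = [H⁺][HCO3-]/[CO2*]:  pH = pK1 + log₁₀([HCO3-]/[CO2*])
log₁₀(10.7) = +1.029
pH = 6.01 + (+1.029) = 7.04

pH = 7.04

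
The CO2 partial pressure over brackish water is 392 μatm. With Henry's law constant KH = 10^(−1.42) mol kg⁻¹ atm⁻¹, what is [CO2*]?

[CO2*] = 14.9 μmol/kg

KH = 10^(−1.42) = 3.802×10^-2 mol kg⁻¹ atm⁻¹
[CO2*] = KH · pCO2 = 3.802×10^-2 × 392×10^-6 atm = 1.49×10^-5 mol/kg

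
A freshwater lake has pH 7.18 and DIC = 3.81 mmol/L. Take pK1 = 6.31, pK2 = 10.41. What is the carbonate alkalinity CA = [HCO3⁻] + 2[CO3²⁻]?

CA = 3.36 mmol/L

CA = [HCO3⁻] + 2[CO3²⁻] = (α₁ + 2α₂)·DIC
At pH 7.18: [H⁺]/K1 = 10^-0.87 = 0.13490, K2/[H⁺] = 10^-3.23 = 0.00058884
α₁ = 1/(1 + 0.13490 + 0.00058884) = 1/1.1355 = 0.8807; α₂ = α₁·K2/[H⁺] = 0.0005186
α₁ + 2α₂ = 0.8817
CA = 0.8817 × 3.81 = 3.36 mmol/L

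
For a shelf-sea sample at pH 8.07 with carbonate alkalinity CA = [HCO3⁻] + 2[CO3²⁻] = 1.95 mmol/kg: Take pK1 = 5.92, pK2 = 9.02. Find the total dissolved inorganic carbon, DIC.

CA = [HCO3⁻] + 2[CO3²⁻] = (α₁ + 2α₂)·DIC
At pH 8.07: [H⁺]/K1 = 10^-2.15 = 0.0070795, K2/[H⁺] = 10^-0.95 = 0.11220
α₁ = 1/(1 + 0.0070795 + 0.11220) = 1/1.1193 = 0.8934; α₂ = α₁·K2/[H⁺] = 0.1002
α₁ + 2α₂ = 1.0939
DIC = CA / (α₁ + 2α₂) = 1.95 / 1.0939 = 1.78 mmol/kg

DIC = 1.78 mmol/kg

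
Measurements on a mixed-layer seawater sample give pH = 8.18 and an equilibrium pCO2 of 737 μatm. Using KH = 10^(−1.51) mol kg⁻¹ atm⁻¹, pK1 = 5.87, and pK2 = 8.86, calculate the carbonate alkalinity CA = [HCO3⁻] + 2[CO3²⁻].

CA = 6.59 mmol/kg

[CO2*] = KH · pCO2 = 10^(−1.51) × 737×10^-6 = 2.278×10^-5 mol/kg
α₀ = 1/(1 + K1/[H⁺] + K1K2/[H⁺]²) = 1/(1 + 10^+2.31 + 10^+1.63) = 0.004035
DIC = [CO2*]/α₀ = 2.278×10^-5 / 0.004035 = 5.644 mmol/kg
CA = (α₁ + 2α₂)·DIC = (0.8238 + 2×0.1721) × 5.644 = 6.59 mmol/kg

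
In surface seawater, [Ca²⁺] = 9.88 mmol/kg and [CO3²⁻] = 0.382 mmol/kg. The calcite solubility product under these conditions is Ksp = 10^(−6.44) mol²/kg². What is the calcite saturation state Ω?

Ksp = 10^(−6.44) = 3.631×10^-7
Ω = [Ca²⁺][CO3²⁻]/Ksp = (9.88×10^-3)(0.382×10^-3) / 3.631×10^-7 = 10.4

Ω = 10.4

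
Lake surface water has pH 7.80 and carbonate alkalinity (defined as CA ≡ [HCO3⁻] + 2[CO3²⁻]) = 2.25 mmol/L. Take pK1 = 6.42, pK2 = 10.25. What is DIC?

CA = [HCO3⁻] + 2[CO3²⁻] = (α₁ + 2α₂)·DIC
At pH 7.80: [H⁺]/K1 = 10^-1.38 = 0.041687, K2/[H⁺] = 10^-2.45 = 0.0035481
α₁ = 1/(1 + 0.041687 + 0.0035481) = 1/1.0452 = 0.9567; α₂ = α₁·K2/[H⁺] = 0.003395
α₁ + 2α₂ = 0.9635
DIC = CA / (α₁ + 2α₂) = 2.25 / 0.9635 = 2.34 mmol/L

DIC = 2.34 mmol/L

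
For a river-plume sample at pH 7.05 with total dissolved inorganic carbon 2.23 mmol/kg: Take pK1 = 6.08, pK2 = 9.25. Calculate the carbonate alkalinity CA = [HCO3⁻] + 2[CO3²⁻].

CA = [HCO3⁻] + 2[CO3²⁻] = (α₁ + 2α₂)·DIC
At pH 7.05: [H⁺]/K1 = 10^-0.97 = 0.10715, K2/[H⁺] = 10^-2.20 = 0.0063096
α₁ = 1/(1 + 0.10715 + 0.0063096) = 1/1.1135 = 0.8981; α₂ = α₁·K2/[H⁺] = 0.005667
α₁ + 2α₂ = 0.9094
CA = 0.9094 × 2.23 = 2.03 mmol/kg

CA = 2.03 mmol/kg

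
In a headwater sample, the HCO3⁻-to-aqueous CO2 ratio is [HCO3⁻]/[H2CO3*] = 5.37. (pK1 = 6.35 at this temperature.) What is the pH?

From K1 = [H⁺][HCO3⁻]/[H2CO3*]:  pH = pK1 + log₁₀([HCO3⁻]/[H2CO3*])
log₁₀(5.37) = +0.730
pH = 6.35 + (+0.730) = 7.08

pH = 7.08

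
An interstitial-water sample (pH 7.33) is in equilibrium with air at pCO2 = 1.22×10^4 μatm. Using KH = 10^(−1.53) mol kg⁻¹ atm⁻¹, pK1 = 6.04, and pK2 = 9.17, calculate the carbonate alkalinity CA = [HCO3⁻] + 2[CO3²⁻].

[CO2*] = KH · pCO2 = 10^(−1.53) × 1.22×10^4×10^-6 = 3.600×10^-4 mol/kg
α₀ = 1/(1 + K1/[H⁺] + K1K2/[H⁺]²) = 1/(1 + 10^+1.29 + 10^-0.55) = 0.04812
DIC = [CO2*]/α₀ = 3.600×10^-4 / 0.04812 = 7.482 mmol/kg
CA = (α₁ + 2α₂)·DIC = (0.9383 + 2×0.01356) × 7.482 = 7.22 mmol/kg

CA = 7.22 mmol/kg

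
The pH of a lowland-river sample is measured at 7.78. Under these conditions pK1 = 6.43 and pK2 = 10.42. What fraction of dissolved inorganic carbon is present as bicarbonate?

α₁ = 0.955

α₁ = 1 / (1 + [H⁺]/K1 + K2/[H⁺]) = 1 / (1 + 10^-1.35 + 10^-2.64)
   = 1 / (1 + 0.044668 + 0.0022909) = 1/1.0470 = 0.9551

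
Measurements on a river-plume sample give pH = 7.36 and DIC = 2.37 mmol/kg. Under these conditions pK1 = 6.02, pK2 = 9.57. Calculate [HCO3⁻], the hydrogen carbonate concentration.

α₁ = 1 / (1 + [H⁺]/K1 + K2/[H⁺]) = 1 / (1 + 10^-1.34 + 10^-2.21)
   = 1 / (1 + 0.045709 + 0.0061660) = 1/1.0519 = 0.9507
[HCO3⁻] = α₁ × DIC = 0.9507 × 2.37 = 2.25 mmol/kg

[HCO3⁻] = 2.25 mmol/kg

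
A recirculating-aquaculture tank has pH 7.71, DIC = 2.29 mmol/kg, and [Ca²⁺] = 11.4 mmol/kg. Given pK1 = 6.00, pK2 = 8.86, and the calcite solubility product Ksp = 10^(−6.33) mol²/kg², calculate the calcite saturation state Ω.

α₂ = 1 / (1 + [H⁺]/K2 + [H⁺]²/(K1K2)) = 1 / (1 + 10^+1.15 + 10^-0.56)
   = 1 / (1 + 14.125 + 0.27542) = 1/15.401 = 0.06493
[CO3²⁻] = α₂ × DIC = 0.06493 × 2.29 = 0.1487 mmol/kg
Ksp = 10^(−6.33) = 4.677×10^-7
Ω = [Ca²⁺][CO3²⁻]/Ksp = (11.4×10^-3)(1.487×10^-4) / 4.677×10^-7 = 3.62

Ω = 3.62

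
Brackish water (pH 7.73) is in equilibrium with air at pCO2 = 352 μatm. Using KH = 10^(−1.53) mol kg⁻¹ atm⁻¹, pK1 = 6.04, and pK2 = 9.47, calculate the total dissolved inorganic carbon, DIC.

DIC = 0.528 mmol/kg

[CO2*] = KH · pCO2 = 10^(−1.53) × 352×10^-6 = 1.039×10^-5 mol/kg
α₀ = 1/(1 + K1/[H⁺] + K1K2/[H⁺]²) = 1/(1 + 10^+1.69 + 10^-0.05) = 0.01966
DIC = [CO2*]/α₀ = 1.039×10^-5 / 0.01966 = 0.528 mmol/kg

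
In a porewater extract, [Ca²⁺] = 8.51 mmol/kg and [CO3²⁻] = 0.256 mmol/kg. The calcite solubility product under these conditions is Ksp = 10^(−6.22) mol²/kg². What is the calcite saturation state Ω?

Ksp = 10^(−6.22) = 6.026×10^-7
Ω = [Ca²⁺][CO3²⁻]/Ksp = (8.51×10^-3)(0.256×10^-3) / 6.026×10^-7 = 3.62

Ω = 3.62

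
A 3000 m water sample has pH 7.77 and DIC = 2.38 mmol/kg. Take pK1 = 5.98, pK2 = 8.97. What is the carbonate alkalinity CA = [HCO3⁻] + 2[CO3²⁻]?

CA = 2.48 mmol/kg

CA = [HCO3⁻] + 2[CO3²⁻] = (α₁ + 2α₂)·DIC
At pH 7.77: [H⁺]/K1 = 10^-1.79 = 0.016218, K2/[H⁺] = 10^-1.20 = 0.063096
α₁ = 1/(1 + 0.016218 + 0.063096) = 1/1.0793 = 0.9265; α₂ = α₁·K2/[H⁺] = 0.05846
α₁ + 2α₂ = 1.0434
CA = 1.0434 × 2.38 = 2.48 mmol/kg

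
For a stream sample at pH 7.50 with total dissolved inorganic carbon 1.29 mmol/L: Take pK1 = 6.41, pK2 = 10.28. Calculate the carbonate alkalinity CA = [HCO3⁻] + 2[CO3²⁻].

CA = [HCO3⁻] + 2[CO3²⁻] = (α₁ + 2α₂)·DIC
At pH 7.50: [H⁺]/K1 = 10^-1.09 = 0.081283, K2/[H⁺] = 10^-2.78 = 0.0016596
α₁ = 1/(1 + 0.081283 + 0.0016596) = 1/1.0829 = 0.9234; α₂ = α₁·K2/[H⁺] = 0.001532
α₁ + 2α₂ = 0.9265
CA = 0.9265 × 1.29 = 1.20 mmol/L

CA = 1.20 mmol/L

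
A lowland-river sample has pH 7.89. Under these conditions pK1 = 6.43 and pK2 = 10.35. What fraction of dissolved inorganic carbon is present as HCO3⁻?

α₁ = 0.963

α₁ = 1 / (1 + [H⁺]/K1 + K2/[H⁺]) = 1 / (1 + 10^-1.46 + 10^-2.46)
   = 1 / (1 + 0.034674 + 0.0034674) = 1/1.0381 = 0.9633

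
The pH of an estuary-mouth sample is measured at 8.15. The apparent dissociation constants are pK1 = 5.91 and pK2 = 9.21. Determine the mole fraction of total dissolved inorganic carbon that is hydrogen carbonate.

α₁ = 1 / (1 + [H⁺]/K1 + K2/[H⁺]) = 1 / (1 + 10^-2.24 + 10^-1.06)
   = 1 / (1 + 0.0057544 + 0.087096) = 1/1.0929 = 0.9150

α₁ = 0.915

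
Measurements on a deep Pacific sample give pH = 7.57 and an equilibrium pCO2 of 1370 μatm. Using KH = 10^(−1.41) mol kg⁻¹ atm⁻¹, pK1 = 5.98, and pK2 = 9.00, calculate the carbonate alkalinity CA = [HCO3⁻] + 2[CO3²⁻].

[CO2*] = KH · pCO2 = 10^(−1.41) × 1370×10^-6 = 5.330×10^-5 mol/kg
α₀ = 1/(1 + K1/[H⁺] + K1K2/[H⁺]²) = 1/(1 + 10^+1.59 + 10^+0.16) = 0.02418
DIC = [CO2*]/α₀ = 5.330×10^-5 / 0.02418 = 2.204 mmol/kg
CA = (α₁ + 2α₂)·DIC = (0.9409 + 2×0.03496) × 2.204 = 2.23 mmol/kg

CA = 2.23 mmol/kg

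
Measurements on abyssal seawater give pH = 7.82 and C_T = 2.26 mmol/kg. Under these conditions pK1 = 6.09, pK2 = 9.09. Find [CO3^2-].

α₂ = 1 / (1 + [H⁺]/K2 + [H⁺]²/(K1K2)) = 1 / (1 + 10^+1.27 + 10^-0.46)
   = 1 / (1 + 18.621 + 0.34674) = 1/19.968 = 0.05008
[CO3²⁻] = α₂ × DIC = 0.05008 × 2.26 = 0.113 mmol/kg

[CO3²⁻] = 0.113 mmol/kg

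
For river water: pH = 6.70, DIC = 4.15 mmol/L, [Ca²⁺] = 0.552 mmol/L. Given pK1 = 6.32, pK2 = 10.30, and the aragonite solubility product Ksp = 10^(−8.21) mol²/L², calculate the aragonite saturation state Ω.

α₂ = 1 / (1 + [H⁺]/K2 + [H⁺]²/(K1K2)) = 1 / (1 + 10^+3.60 + 10^+3.22)
   = 1 / (1 + 3981.1 + 1659.6) = 1/5641.7 = 0.0001773
[CO3²⁻] = α₂ × DIC = 0.0001773 × 4.15 = 0.0007356 mmol/L = 0.7356 μmol/L
Ksp = 10^(−8.21) = 6.166×10^-9
Ω = [Ca²⁺][CO3²⁻]/Ksp = (0.552×10^-3)(7.356×10^-7) / 6.166×10^-9 = 0.0659

Ω = 0.0659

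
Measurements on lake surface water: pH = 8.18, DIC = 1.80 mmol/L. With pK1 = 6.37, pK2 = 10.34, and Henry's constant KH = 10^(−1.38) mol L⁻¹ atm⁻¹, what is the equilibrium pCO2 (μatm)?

pCO2 = 654 μatm

α₀ = 1 / (1 + K1/[H⁺] + K1K2/[H⁺]²) = 1 / (1 + 10^+1.81 + 10^-0.35)
   = 1 / (1 + 64.565 + 0.44668) = 1/66.012 = 0.01515
[CO2*] = α₀ × DIC = 0.01515 × 1.80 = 0.02727 mmol/L
pCO2 = [CO2*]/KH = 2.727×10^-5 / 4.169×10^-2 = 654 μatm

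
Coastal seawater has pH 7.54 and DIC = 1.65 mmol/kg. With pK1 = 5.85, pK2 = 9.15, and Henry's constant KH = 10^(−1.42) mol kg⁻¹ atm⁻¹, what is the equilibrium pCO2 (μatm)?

α₀ = 1 / (1 + K1/[H⁺] + K1K2/[H⁺]²) = 1 / (1 + 10^+1.69 + 10^+0.08)
   = 1 / (1 + 48.978 + 1.2023) = 1/51.180 = 0.01954
[CO2*] = α₀ × DIC = 0.01954 × 1.65 = 0.03224 mmol/kg
pCO2 = [CO2*]/KH = 3.224×10^-5 / 3.802×10^-2 = 848 μatm

pCO2 = 848 μatm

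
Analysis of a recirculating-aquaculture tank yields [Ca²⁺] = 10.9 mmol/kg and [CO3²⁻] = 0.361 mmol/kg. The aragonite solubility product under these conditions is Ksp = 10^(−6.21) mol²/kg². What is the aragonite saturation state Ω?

Ω = 6.38

Ksp = 10^(−6.21) = 6.166×10^-7
Ω = [Ca²⁺][CO3²⁻]/Ksp = (10.9×10^-3)(0.361×10^-3) / 6.166×10^-7 = 6.38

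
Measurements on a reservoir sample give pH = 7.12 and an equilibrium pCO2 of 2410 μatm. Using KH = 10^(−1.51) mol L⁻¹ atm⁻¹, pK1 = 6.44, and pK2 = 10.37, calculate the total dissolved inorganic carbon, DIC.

[CO2*] = KH · pCO2 = 10^(−1.51) × 2410×10^-6 = 7.448×10^-5 mol/L
α₀ = 1/(1 + K1/[H⁺] + K1K2/[H⁺]²) = 1/(1 + 10^+0.68 + 10^-2.57) = 0.1727
DIC = [CO2*]/α₀ = 7.448×10^-5 / 0.1727 = 0.431 mmol/L

DIC = 0.431 mmol/L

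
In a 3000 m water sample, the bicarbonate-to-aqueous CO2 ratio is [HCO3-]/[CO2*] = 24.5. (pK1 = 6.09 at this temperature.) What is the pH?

From K1 = [H⁺][HCO3-]/[CO2*]:  pH = pK1 + log₁₀([HCO3-]/[CO2*])
log₁₀(24.5) = +1.389
pH = 6.09 + (+1.389) = 7.48

pH = 7.48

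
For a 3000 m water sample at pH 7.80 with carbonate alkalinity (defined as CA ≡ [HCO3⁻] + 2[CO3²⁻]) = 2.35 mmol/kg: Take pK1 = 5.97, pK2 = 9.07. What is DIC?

DIC = 2.27 mmol/kg

CA = [HCO3⁻] + 2[CO3²⁻] = (α₁ + 2α₂)·DIC
At pH 7.80: [H⁺]/K1 = 10^-1.83 = 0.014791, K2/[H⁺] = 10^-1.27 = 0.053703
α₁ = 1/(1 + 0.014791 + 0.053703) = 1/1.0685 = 0.9359; α₂ = α₁·K2/[H⁺] = 0.05026
α₁ + 2α₂ = 1.0364
DIC = CA / (α₁ + 2α₂) = 2.35 / 1.0364 = 2.27 mmol/kg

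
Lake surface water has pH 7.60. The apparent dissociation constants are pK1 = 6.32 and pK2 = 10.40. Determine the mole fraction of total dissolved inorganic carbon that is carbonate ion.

α₂ = 0.00150

α₂ = 1 / (1 + [H⁺]/K2 + [H⁺]²/(K1K2)) = 1 / (1 + 10^+2.80 + 10^+1.52)
   = 1 / (1 + 630.96 + 33.113) = 1/665.07 = 0.001504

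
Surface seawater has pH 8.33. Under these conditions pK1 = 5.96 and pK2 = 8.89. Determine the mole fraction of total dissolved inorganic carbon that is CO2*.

α₀ = 0.00333

α₀ = 1 / (1 + K1/[H⁺] + K1K2/[H⁺]²) = 1 / (1 + 10^+2.37 + 10^+1.81)
   = 1 / (1 + 234.42 + 64.565) = 1/299.99 = 0.003333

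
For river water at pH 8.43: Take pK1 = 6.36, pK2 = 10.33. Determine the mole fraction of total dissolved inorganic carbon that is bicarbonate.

α₁ = 0.979

α₁ = 1 / (1 + [H⁺]/K1 + K2/[H⁺]) = 1 / (1 + 10^-2.07 + 10^-1.90)
   = 1 / (1 + 0.0085114 + 0.012589) = 1/1.0211 = 0.9793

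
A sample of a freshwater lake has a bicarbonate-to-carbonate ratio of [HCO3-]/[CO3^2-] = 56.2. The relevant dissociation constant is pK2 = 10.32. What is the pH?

From K2 = [H⁺][CO3^2-]/[HCO3-]:  pH = pK2 − log₁₀([HCO3-]/[CO3^2-])
log₁₀(56.2) = +1.750
pH = 10.32 − (+1.750) = 8.57

pH = 8.57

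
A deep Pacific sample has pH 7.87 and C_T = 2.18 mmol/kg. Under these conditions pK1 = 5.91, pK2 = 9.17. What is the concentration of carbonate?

[CO3²⁻] = 0.103 mmol/kg

α₂ = 1 / (1 + [H⁺]/K2 + [H⁺]²/(K1K2)) = 1 / (1 + 10^+1.30 + 10^-0.66)
   = 1 / (1 + 19.953 + 0.21878) = 1/21.171 = 0.04723
[CO3²⁻] = α₂ × DIC = 0.04723 × 2.18 = 0.103 mmol/kg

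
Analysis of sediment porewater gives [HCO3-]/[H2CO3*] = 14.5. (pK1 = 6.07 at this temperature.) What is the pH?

pH = 7.23

From K1 = [H⁺][HCO3-]/[H2CO3*]:  pH = pK1 + log₁₀([HCO3-]/[H2CO3*])
log₁₀(14.5) = +1.161
pH = 6.07 + (+1.161) = 7.23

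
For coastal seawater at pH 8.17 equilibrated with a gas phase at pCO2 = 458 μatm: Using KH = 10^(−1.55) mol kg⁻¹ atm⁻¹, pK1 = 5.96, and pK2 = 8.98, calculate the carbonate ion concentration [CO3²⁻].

[CO3²⁻] = 0.324 mmol/kg

[CO2*] = KH · pCO2 = 10^(−1.55) × 458×10^-6 = 1.291×10^-5 mol/kg
α₀ = 1/(1 + K1/[H⁺] + K1K2/[H⁺]²) = 1/(1 + 10^+2.21 + 10^+1.40) = 0.005311
DIC = [CO2*]/α₀ = 1.291×10^-5 / 0.005311 = 2.431 mmol/kg
[CO3²⁻] = α₂·DIC; α₂ = 0.1334, so [CO3²⁻] = 0.1334 × 2.431 = 0.324 mmol/kg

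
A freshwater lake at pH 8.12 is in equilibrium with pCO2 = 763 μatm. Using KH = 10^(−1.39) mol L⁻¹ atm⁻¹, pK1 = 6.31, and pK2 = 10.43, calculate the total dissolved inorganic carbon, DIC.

[CO2*] = KH · pCO2 = 10^(−1.39) × 763×10^-6 = 3.108×10^-5 mol/L
α₀ = 1/(1 + K1/[H⁺] + K1K2/[H⁺]²) = 1/(1 + 10^+1.81 + 10^-0.50) = 0.01518
DIC = [CO2*]/α₀ = 3.108×10^-5 / 0.01518 = 2.05 mmol/L

DIC = 2.05 mmol/L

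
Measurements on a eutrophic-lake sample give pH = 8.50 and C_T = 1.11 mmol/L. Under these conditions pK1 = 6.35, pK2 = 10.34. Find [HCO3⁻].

[HCO3⁻] = 1.09 mmol/L

α₁ = 1 / (1 + [H⁺]/K1 + K2/[H⁺]) = 1 / (1 + 10^-2.15 + 10^-1.84)
   = 1 / (1 + 0.0070795 + 0.014454) = 1/1.0215 = 0.9789
[HCO3⁻] = α₁ × DIC = 0.9789 × 1.11 = 1.09 mmol/L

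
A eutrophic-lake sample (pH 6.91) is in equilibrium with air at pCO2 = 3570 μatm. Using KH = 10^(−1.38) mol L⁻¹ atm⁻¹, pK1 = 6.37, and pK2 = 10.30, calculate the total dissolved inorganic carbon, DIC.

DIC = 0.665 mmol/L

[CO2*] = KH · pCO2 = 10^(−1.38) × 3570×10^-6 = 1.488×10^-4 mol/L
α₀ = 1/(1 + K1/[H⁺] + K1K2/[H⁺]²) = 1/(1 + 10^+0.54 + 10^-2.85) = 0.2238
DIC = [CO2*]/α₀ = 1.488×10^-4 / 0.2238 = 0.665 mmol/L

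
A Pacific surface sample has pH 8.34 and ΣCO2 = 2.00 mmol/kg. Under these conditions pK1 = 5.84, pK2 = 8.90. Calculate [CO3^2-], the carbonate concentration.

[CO3²⁻] = 0.431 mmol/kg

α₂ = 1 / (1 + [H⁺]/K2 + [H⁺]²/(K1K2)) = 1 / (1 + 10^+0.56 + 10^-1.94)
   = 1 / (1 + 3.6308 + 0.011482) = 1/4.6423 = 0.2154
[CO3²⁻] = α₂ × DIC = 0.2154 × 2.00 = 0.431 mmol/kg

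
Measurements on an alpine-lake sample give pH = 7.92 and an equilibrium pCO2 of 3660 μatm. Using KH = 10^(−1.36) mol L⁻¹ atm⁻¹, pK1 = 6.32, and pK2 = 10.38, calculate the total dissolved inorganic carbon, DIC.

DIC = 6.54 mmol/L

[CO2*] = KH · pCO2 = 10^(−1.36) × 3660×10^-6 = 1.598×10^-4 mol/L
α₀ = 1/(1 + K1/[H⁺] + K1K2/[H⁺]²) = 1/(1 + 10^+1.60 + 10^-0.86) = 0.02442
DIC = [CO2*]/α₀ = 1.598×10^-4 / 0.02442 = 6.54 mmol/L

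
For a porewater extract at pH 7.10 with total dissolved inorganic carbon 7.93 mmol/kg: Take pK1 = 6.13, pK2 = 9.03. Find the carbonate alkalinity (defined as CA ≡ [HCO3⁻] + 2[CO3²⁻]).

CA = [HCO3⁻] + 2[CO3²⁻] = (α₁ + 2α₂)·DIC
At pH 7.10: [H⁺]/K1 = 10^-0.97 = 0.10715, K2/[H⁺] = 10^-1.93 = 0.011749
α₁ = 1/(1 + 0.10715 + 0.011749) = 1/1.1189 = 0.8937; α₂ = α₁·K2/[H⁺] = 0.01050
α₁ + 2α₂ = 0.9147
CA = 0.9147 × 7.93 = 7.25 mmol/kg

CA = 7.25 mmol/kg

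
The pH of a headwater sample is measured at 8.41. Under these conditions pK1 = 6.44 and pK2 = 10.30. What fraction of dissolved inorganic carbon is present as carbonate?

α₂ = 0.0126

α₂ = 1 / (1 + [H⁺]/K2 + [H⁺]²/(K1K2)) = 1 / (1 + 10^+1.89 + 10^-0.08)
   = 1 / (1 + 77.625 + 0.83176) = 1/79.456 = 0.01259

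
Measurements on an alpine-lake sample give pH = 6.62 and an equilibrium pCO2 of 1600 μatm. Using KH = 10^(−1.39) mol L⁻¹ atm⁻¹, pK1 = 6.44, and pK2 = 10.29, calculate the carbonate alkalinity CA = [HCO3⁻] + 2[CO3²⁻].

CA = 0.0987 mmol/L

[CO2*] = KH · pCO2 = 10^(−1.39) × 1600×10^-6 = 6.518×10^-5 mol/L
α₀ = 1/(1 + K1/[H⁺] + K1K2/[H⁺]²) = 1/(1 + 10^+0.18 + 10^-3.49) = 0.3978
DIC = [CO2*]/α₀ = 6.518×10^-5 / 0.3978 = 0.1639 mmol/L
CA = (α₁ + 2α₂)·DIC = (0.6021 + 2×0.0001287) × 0.1639 = 0.0987 mmol/L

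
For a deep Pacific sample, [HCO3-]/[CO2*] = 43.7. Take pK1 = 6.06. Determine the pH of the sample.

pH = 7.70

From K1 = [H⁺][HCO3-]/[CO2*]:  pH = pK1 + log₁₀([HCO3-]/[CO2*])
log₁₀(43.7) = +1.640
pH = 6.06 + (+1.640) = 7.70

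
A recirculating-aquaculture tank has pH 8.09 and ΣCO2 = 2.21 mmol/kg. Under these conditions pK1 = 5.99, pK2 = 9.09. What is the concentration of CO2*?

α₀ = 1 / (1 + K1/[H⁺] + K1K2/[H⁺]²) = 1 / (1 + 10^+2.10 + 10^+1.10)
   = 1 / (1 + 125.89 + 12.589) = 1/139.48 = 0.007169
[CO2*] = α₀ × DIC = 0.007169 × 2.21 = 0.0158 mmol/kg = 15.8 μmol/kg

[CO2*] = 15.8 μmol/kg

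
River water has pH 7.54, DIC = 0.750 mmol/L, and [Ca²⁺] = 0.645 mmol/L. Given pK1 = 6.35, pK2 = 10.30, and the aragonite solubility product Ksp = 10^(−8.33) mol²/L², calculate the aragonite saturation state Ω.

Ω = 0.169

α₂ = 1 / (1 + [H⁺]/K2 + [H⁺]²/(K1K2)) = 1 / (1 + 10^+2.76 + 10^+1.57)
   = 1 / (1 + 575.44 + 37.154) = 1/613.59 = 0.001630
[CO3²⁻] = α₂ × DIC = 0.001630 × 0.750 = 0.001222 mmol/L = 1.222 μmol/L
Ksp = 10^(−8.33) = 4.677×10^-9
Ω = [Ca²⁺][CO3²⁻]/Ksp = (0.645×10^-3)(1.222×10^-6) / 4.677×10^-9 = 0.169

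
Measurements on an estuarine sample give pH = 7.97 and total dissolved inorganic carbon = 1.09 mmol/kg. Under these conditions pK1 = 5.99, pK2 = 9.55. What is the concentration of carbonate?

α₂ = 1 / (1 + [H⁺]/K2 + [H⁺]²/(K1K2)) = 1 / (1 + 10^+1.58 + 10^-0.40)
   = 1 / (1 + 38.019 + 0.39811) = 1/39.417 = 0.02537
[CO3²⁻] = α₂ × DIC = 0.02537 × 1.09 = 0.0277 mmol/kg

[CO3²⁻] = 0.0277 mmol/kg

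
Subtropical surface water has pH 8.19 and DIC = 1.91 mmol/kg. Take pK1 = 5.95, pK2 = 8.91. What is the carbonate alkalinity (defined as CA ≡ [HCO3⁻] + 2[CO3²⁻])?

CA = 2.21 mmol/kg

CA = [HCO3⁻] + 2[CO3²⁻] = (α₁ + 2α₂)·DIC
At pH 8.19: [H⁺]/K1 = 10^-2.24 = 0.0057544, K2/[H⁺] = 10^-0.72 = 0.19055
α₁ = 1/(1 + 0.0057544 + 0.19055) = 1/1.1963 = 0.8359; α₂ = α₁·K2/[H⁺] = 0.1593
α₁ + 2α₂ = 1.1545
CA = 1.1545 × 1.91 = 2.21 mmol/kg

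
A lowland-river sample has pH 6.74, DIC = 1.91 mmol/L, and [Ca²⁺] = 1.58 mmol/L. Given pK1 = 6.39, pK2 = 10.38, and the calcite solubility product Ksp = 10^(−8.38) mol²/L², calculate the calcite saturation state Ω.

α₂ = 1 / (1 + [H⁺]/K2 + [H⁺]²/(K1K2)) = 1 / (1 + 10^+3.64 + 10^+3.29)
   = 1 / (1 + 4365.2 + 1949.8) = 1/6316.0 = 0.0001583
[CO3²⁻] = α₂ × DIC = 0.0001583 × 1.91 = 0.0003024 mmol/L = 0.3024 μmol/L
Ksp = 10^(−8.38) = 4.169×10^-9
Ω = [Ca²⁺][CO3²⁻]/Ksp = (1.58×10^-3)(3.024×10^-7) / 4.169×10^-9 = 0.115

Ω = 0.115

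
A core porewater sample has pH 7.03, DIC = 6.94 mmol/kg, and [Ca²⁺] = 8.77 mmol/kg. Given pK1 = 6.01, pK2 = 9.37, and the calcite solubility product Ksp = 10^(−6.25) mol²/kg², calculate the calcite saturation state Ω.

α₂ = 1 / (1 + [H⁺]/K2 + [H⁺]²/(K1K2)) = 1 / (1 + 10^+2.34 + 10^+1.32)
   = 1 / (1 + 218.78 + 20.893) = 1/240.67 = 0.004155
[CO3²⁻] = α₂ × DIC = 0.004155 × 6.94 = 0.02884 mmol/kg
Ksp = 10^(−6.25) = 5.623×10^-7
Ω = [Ca²⁺][CO3²⁻]/Ksp = (8.77×10^-3)(2.884×10^-5) / 5.623×10^-7 = 0.450

Ω = 0.450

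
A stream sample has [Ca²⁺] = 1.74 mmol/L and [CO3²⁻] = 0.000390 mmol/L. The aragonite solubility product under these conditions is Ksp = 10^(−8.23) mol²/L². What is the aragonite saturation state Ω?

Ksp = 10^(−8.23) = 5.888×10^-9
Ω = [Ca²⁺][CO3²⁻]/Ksp = (1.74×10^-3)(0.000390×10^-3) / 5.888×10^-9 = 0.115

Ω = 0.115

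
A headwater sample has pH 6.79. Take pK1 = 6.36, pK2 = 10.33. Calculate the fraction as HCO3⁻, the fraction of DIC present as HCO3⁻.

α₁ = 1 / (1 + [H⁺]/K1 + K2/[H⁺]) = 1 / (1 + 10^-0.43 + 10^-3.54)
   = 1 / (1 + 0.37154 + 0.00028840) = 1/1.3718 = 0.7290

α₁ = 0.729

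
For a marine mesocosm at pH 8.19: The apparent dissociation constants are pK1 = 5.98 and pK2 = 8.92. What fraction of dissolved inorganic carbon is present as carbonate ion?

α₂ = 0.156

α₂ = 1 / (1 + [H⁺]/K2 + [H⁺]²/(K1K2)) = 1 / (1 + 10^+0.73 + 10^-1.48)
   = 1 / (1 + 5.3703 + 0.033113) = 1/6.4034 = 0.1562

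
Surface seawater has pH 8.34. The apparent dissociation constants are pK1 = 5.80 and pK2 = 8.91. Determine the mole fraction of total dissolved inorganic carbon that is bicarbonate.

α₁ = 1 / (1 + [H⁺]/K1 + K2/[H⁺]) = 1 / (1 + 10^-2.54 + 10^-0.57)
   = 1 / (1 + 0.0028840 + 0.26915) = 1/1.2720 = 0.7861

α₁ = 0.786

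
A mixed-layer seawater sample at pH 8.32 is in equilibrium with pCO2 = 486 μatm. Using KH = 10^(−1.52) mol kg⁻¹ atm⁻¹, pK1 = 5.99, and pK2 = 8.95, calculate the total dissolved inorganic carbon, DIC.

DIC = 3.89 mmol/kg

[CO2*] = KH · pCO2 = 10^(−1.52) × 486×10^-6 = 1.468×10^-5 mol/kg
α₀ = 1/(1 + K1/[H⁺] + K1K2/[H⁺]²) = 1/(1 + 10^+2.33 + 10^+1.70) = 0.003775
DIC = [CO2*]/α₀ = 1.468×10^-5 / 0.003775 = 3.89 mmol/kg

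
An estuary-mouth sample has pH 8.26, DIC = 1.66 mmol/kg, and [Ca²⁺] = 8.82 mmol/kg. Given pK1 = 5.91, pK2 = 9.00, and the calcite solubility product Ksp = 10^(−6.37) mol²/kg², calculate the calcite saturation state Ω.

Ω = 5.26

α₂ = 1 / (1 + [H⁺]/K2 + [H⁺]²/(K1K2)) = 1 / (1 + 10^+0.74 + 10^-1.61)
   = 1 / (1 + 5.4954 + 0.024547) = 1/6.5200 = 0.1534
[CO3²⁻] = α₂ × DIC = 0.1534 × 1.66 = 0.2546 mmol/kg
Ksp = 10^(−6.37) = 4.266×10^-7
Ω = [Ca²⁺][CO3²⁻]/Ksp = (8.82×10^-3)(2.546×10^-4) / 4.266×10^-7 = 5.26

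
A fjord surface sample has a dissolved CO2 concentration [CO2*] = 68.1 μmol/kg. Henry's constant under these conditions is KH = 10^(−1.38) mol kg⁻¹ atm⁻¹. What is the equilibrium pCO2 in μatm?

KH = 10^(−1.38) = 4.169×10^-2 mol kg⁻¹ atm⁻¹
pCO2 = [CO2*]/KH = 68.1×10^-6 / 4.169×10^-2 = 1.63×10^-3 atm = 1630 μatm

pCO2 = 1630 μatm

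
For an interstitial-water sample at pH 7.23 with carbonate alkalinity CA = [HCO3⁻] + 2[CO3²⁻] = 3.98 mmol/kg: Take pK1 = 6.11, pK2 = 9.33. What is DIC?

CA = [HCO3⁻] + 2[CO3²⁻] = (α₁ + 2α₂)·DIC
At pH 7.23: [H⁺]/K1 = 10^-1.12 = 0.075858, K2/[H⁺] = 10^-2.10 = 0.0079433
α₁ = 1/(1 + 0.075858 + 0.0079433) = 1/1.0838 = 0.9227; α₂ = α₁·K2/[H⁺] = 0.007329
α₁ + 2α₂ = 0.9373
DIC = CA / (α₁ + 2α₂) = 3.98 / 0.9373 = 4.25 mmol/kg

DIC = 4.25 mmol/kg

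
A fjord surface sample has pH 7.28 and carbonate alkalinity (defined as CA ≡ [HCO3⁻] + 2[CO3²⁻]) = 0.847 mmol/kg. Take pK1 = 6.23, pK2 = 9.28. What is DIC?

CA = [HCO3⁻] + 2[CO3²⁻] = (α₁ + 2α₂)·DIC
At pH 7.28: [H⁺]/K1 = 10^-1.05 = 0.089125, K2/[H⁺] = 10^-2.00 = 0.010000
α₁ = 1/(1 + 0.089125 + 0.010000) = 1/1.0991 = 0.9098; α₂ = α₁·K2/[H⁺] = 0.009098
α₁ + 2α₂ = 0.9280
DIC = CA / (α₁ + 2α₂) = 0.847 / 0.9280 = 0.913 mmol/kg

DIC = 0.913 mmol/kg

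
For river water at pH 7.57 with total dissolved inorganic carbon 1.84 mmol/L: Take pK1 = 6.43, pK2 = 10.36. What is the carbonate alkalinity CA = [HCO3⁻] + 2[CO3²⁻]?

CA = 1.72 mmol/L

CA = [HCO3⁻] + 2[CO3²⁻] = (α₁ + 2α₂)·DIC
At pH 7.57: [H⁺]/K1 = 10^-1.14 = 0.072444, K2/[H⁺] = 10^-2.79 = 0.0016218
α₁ = 1/(1 + 0.072444 + 0.0016218) = 1/1.0741 = 0.9310; α₂ = α₁·K2/[H⁺] = 0.001510
α₁ + 2α₂ = 0.9341
CA = 0.9341 × 1.84 = 1.72 mmol/L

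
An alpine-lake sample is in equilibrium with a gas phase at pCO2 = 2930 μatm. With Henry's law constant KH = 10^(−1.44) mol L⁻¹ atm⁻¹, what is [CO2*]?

KH = 10^(−1.44) = 3.631×10^-2 mol L⁻¹ atm⁻¹
[CO2*] = KH · pCO2 = 3.631×10^-2 × 2930×10^-6 atm = 1.06×10^-4 mol/L

[CO2*] = 106 μmol/L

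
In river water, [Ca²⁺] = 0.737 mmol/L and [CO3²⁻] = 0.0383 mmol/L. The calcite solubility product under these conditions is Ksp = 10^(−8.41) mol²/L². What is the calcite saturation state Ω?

Ksp = 10^(−8.41) = 3.890×10^-9
Ω = [Ca²⁺][CO3²⁻]/Ksp = (0.737×10^-3)(0.0383×10^-3) / 3.890×10^-9 = 7.26

Ω = 7.26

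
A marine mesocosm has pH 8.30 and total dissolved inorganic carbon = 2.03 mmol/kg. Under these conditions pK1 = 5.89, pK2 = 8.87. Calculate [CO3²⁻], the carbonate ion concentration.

α₂ = 1 / (1 + [H⁺]/K2 + [H⁺]²/(K1K2)) = 1 / (1 + 10^+0.57 + 10^-1.84)
   = 1 / (1 + 3.7154 + 0.014454) = 1/4.7298 = 0.2114
[CO3²⁻] = α₂ × DIC = 0.2114 × 2.03 = 0.429 mmol/kg

[CO3²⁻] = 0.429 mmol/kg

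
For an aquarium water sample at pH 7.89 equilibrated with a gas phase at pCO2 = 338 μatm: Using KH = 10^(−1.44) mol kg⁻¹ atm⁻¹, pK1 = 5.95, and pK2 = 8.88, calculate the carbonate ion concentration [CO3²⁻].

[CO2*] = KH · pCO2 = 10^(−1.44) × 338×10^-6 = 1.227×10^-5 mol/kg
α₀ = 1/(1 + K1/[H⁺] + K1K2/[H⁺]²) = 1/(1 + 10^+1.94 + 10^+0.95) = 0.01031
DIC = [CO2*]/α₀ = 1.227×10^-5 / 0.01031 = 1.190 mmol/kg
[CO3²⁻] = α₂·DIC; α₂ = 0.09187, so [CO3²⁻] = 0.09187 × 1.190 = 0.109 mmol/kg

[CO3²⁻] = 0.109 mmol/kg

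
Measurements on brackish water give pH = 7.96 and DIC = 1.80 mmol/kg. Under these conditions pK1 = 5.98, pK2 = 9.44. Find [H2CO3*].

α₀ = 1 / (1 + K1/[H⁺] + K1K2/[H⁺]²) = 1 / (1 + 10^+1.98 + 10^+0.50)
   = 1 / (1 + 95.499 + 3.1623) = 1/99.662 = 0.01003
[CO2*] = α₀ × DIC = 0.01003 × 1.80 = 0.0181 mmol/kg = 18.1 μmol/kg

[CO2*] = 18.1 μmol/kg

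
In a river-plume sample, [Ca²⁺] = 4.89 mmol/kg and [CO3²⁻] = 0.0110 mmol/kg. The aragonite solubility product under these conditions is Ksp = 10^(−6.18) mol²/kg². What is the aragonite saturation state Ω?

Ksp = 10^(−6.18) = 6.607×10^-7
Ω = [Ca²⁺][CO3²⁻]/Ksp = (4.89×10^-3)(0.0110×10^-3) / 6.607×10^-7 = 0.0814

Ω = 0.0814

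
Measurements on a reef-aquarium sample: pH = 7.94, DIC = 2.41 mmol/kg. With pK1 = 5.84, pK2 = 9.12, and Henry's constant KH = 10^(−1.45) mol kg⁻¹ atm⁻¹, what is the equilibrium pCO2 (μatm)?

pCO2 = 502 μatm

α₀ = 1 / (1 + K1/[H⁺] + K1K2/[H⁺]²) = 1 / (1 + 10^+2.10 + 10^+0.92)
   = 1 / (1 + 125.89 + 8.3176) = 1/135.21 = 0.007396
[CO2*] = α₀ × DIC = 0.007396 × 2.41 = 0.01782 mmol/kg = 17.82 μmol/kg
pCO2 = [CO2*]/KH = 1.782×10^-5 / 3.548×10^-2 = 502 μatm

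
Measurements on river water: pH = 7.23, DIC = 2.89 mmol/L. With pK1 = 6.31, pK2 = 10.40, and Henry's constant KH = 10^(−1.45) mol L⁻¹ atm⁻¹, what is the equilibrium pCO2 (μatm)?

α₀ = 1 / (1 + K1/[H⁺] + K1K2/[H⁺]²) = 1 / (1 + 10^+0.92 + 10^-2.25)
   = 1 / (1 + 8.3176 + 0.0056234) = 1/9.3233 = 0.1073
[CO2*] = α₀ × DIC = 0.1073 × 2.89 = 0.3100 mmol/L
pCO2 = [CO2*]/KH = 3.100×10^-4 / 3.548×10^-2 = 8740 μatm

pCO2 = 8740 μatm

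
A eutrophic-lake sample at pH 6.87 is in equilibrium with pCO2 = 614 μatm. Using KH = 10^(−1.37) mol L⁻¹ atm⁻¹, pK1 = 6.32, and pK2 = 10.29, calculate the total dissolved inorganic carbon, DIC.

DIC = 0.119 mmol/L

[CO2*] = KH · pCO2 = 10^(−1.37) × 614×10^-6 = 2.619×10^-5 mol/L
α₀ = 1/(1 + K1/[H⁺] + K1K2/[H⁺]²) = 1/(1 + 10^+0.55 + 10^-2.87) = 0.2198
DIC = [CO2*]/α₀ = 2.619×10^-5 / 0.2198 = 0.119 mmol/L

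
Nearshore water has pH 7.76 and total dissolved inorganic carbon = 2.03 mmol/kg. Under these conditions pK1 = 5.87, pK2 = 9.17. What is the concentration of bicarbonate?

[HCO3⁻] = 1.93 mmol/kg

α₁ = 1 / (1 + [H⁺]/K1 + K2/[H⁺]) = 1 / (1 + 10^-1.89 + 10^-1.41)
   = 1 / (1 + 0.012882 + 0.038905) = 1/1.0518 = 0.9508
[HCO3⁻] = α₁ × DIC = 0.9508 × 2.03 = 1.93 mmol/kg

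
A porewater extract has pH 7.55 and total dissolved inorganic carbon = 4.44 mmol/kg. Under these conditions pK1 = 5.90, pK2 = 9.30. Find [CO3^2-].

[CO3²⁻] = 0.0759 mmol/kg

α₂ = 1 / (1 + [H⁺]/K2 + [H⁺]²/(K1K2)) = 1 / (1 + 10^+1.75 + 10^+0.10)
   = 1 / (1 + 56.234 + 1.2589) = 1/58.493 = 0.01710
[CO3²⁻] = α₂ × DIC = 0.01710 × 4.44 = 0.0759 mmol/kg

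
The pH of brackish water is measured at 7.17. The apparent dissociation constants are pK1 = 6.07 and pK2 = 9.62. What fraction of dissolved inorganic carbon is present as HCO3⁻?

α₁ = 0.923

α₁ = 1 / (1 + [H⁺]/K1 + K2/[H⁺]) = 1 / (1 + 10^-1.10 + 10^-2.45)
   = 1 / (1 + 0.079433 + 0.0035481) = 1/1.0830 = 0.9234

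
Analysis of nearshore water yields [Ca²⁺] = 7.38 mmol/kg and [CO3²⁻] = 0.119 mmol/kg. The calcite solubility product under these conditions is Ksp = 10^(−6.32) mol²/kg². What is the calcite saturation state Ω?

Ksp = 10^(−6.32) = 4.786×10^-7
Ω = [Ca²⁺][CO3²⁻]/Ksp = (7.38×10^-3)(0.119×10^-3) / 4.786×10^-7 = 1.83

Ω = 1.83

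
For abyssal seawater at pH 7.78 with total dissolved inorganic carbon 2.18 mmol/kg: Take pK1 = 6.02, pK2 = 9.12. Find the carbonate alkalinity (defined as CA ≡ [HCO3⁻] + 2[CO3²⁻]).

CA = 2.24 mmol/kg

CA = [HCO3⁻] + 2[CO3²⁻] = (α₁ + 2α₂)·DIC
At pH 7.78: [H⁺]/K1 = 10^-1.76 = 0.017378, K2/[H⁺] = 10^-1.34 = 0.045709
α₁ = 1/(1 + 0.017378 + 0.045709) = 1/1.0631 = 0.9407; α₂ = α₁·K2/[H⁺] = 0.04300
α₁ + 2α₂ = 1.0266
CA = 1.0266 × 2.18 = 2.24 mmol/kg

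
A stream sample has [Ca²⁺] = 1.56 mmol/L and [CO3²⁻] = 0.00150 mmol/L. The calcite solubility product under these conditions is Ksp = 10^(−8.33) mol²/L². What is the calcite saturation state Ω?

Ksp = 10^(−8.33) = 4.677×10^-9
Ω = [Ca²⁺][CO3²⁻]/Ksp = (1.56×10^-3)(0.00150×10^-3) / 4.677×10^-9 = 0.500

Ω = 0.500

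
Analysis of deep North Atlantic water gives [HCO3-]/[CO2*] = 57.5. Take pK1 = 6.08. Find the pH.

From K1 = [H⁺][HCO3-]/[CO2*]:  pH = pK1 + log₁₀([HCO3-]/[CO2*])
log₁₀(57.5) = +1.760
pH = 6.08 + (+1.760) = 7.84

pH = 7.84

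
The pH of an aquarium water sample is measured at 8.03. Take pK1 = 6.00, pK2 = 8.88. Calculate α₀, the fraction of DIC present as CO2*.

α₀ = 1 / (1 + K1/[H⁺] + K1K2/[H⁺]²) = 1 / (1 + 10^+2.03 + 10^+1.18)
   = 1 / (1 + 107.15 + 15.136) = 1/123.29 = 0.008111

α₀ = 0.00811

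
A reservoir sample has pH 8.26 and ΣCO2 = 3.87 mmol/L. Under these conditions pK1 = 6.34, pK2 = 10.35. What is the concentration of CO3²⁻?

[CO3²⁻] = 0.0308 mmol/L

α₂ = 1 / (1 + [H⁺]/K2 + [H⁺]²/(K1K2)) = 1 / (1 + 10^+2.09 + 10^+0.17)
   = 1 / (1 + 123.03 + 1.4791) = 1/125.51 = 0.007968
[CO3²⁻] = α₂ × DIC = 0.007968 × 3.87 = 0.0308 mmol/L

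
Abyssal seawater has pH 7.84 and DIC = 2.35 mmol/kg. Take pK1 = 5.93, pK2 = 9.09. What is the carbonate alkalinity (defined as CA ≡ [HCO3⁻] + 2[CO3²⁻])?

CA = [HCO3⁻] + 2[CO3²⁻] = (α₁ + 2α₂)·DIC
At pH 7.84: [H⁺]/K1 = 10^-1.91 = 0.012303, K2/[H⁺] = 10^-1.25 = 0.056234
α₁ = 1/(1 + 0.012303 + 0.056234) = 1/1.0685 = 0.9359; α₂ = α₁·K2/[H⁺] = 0.05263
α₁ + 2α₂ = 1.0411
CA = 1.0411 × 2.35 = 2.45 mmol/kg

CA = 2.45 mmol/kg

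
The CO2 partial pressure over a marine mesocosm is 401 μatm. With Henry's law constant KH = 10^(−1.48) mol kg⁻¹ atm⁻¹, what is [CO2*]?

[CO2*] = 13.3 μmol/kg

KH = 10^(−1.48) = 3.311×10^-2 mol kg⁻¹ atm⁻¹
[CO2*] = KH · pCO2 = 3.311×10^-2 × 401×10^-6 atm = 1.33×10^-5 mol/kg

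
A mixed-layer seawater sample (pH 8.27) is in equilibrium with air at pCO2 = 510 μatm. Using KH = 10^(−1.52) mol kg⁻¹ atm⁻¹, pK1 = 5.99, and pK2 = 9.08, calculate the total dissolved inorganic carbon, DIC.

DIC = 3.40 mmol/kg

[CO2*] = KH · pCO2 = 10^(−1.52) × 510×10^-6 = 1.540×10^-5 mol/kg
α₀ = 1/(1 + K1/[H⁺] + K1K2/[H⁺]²) = 1/(1 + 10^+2.28 + 10^+1.47) = 0.004524
DIC = [CO2*]/α₀ = 1.540×10^-5 / 0.004524 = 3.40 mmol/kg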